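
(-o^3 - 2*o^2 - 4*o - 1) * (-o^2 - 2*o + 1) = o^5 + 4*o^4 + 7*o^3 + 7*o^2 - 2*o - 1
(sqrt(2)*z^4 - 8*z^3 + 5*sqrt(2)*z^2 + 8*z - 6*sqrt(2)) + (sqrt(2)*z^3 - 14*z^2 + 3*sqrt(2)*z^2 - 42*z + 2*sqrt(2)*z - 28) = sqrt(2)*z^4 - 8*z^3 + sqrt(2)*z^3 - 14*z^2 + 8*sqrt(2)*z^2 - 34*z + 2*sqrt(2)*z - 28 - 6*sqrt(2)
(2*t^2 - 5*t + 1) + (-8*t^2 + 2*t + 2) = -6*t^2 - 3*t + 3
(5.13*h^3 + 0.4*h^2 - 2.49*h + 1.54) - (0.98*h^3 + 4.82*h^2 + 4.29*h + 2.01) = 4.15*h^3 - 4.42*h^2 - 6.78*h - 0.47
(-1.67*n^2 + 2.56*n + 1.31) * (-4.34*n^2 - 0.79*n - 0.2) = 7.2478*n^4 - 9.7911*n^3 - 7.3738*n^2 - 1.5469*n - 0.262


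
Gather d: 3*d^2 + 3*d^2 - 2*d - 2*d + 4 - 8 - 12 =6*d^2 - 4*d - 16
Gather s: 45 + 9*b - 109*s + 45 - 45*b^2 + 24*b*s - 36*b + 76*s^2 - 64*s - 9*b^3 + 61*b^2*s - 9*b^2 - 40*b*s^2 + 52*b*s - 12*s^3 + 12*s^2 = -9*b^3 - 54*b^2 - 27*b - 12*s^3 + s^2*(88 - 40*b) + s*(61*b^2 + 76*b - 173) + 90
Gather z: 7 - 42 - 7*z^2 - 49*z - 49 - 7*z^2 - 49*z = -14*z^2 - 98*z - 84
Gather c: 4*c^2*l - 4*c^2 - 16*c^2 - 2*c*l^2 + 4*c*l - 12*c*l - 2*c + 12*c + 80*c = c^2*(4*l - 20) + c*(-2*l^2 - 8*l + 90)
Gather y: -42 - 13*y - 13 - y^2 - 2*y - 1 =-y^2 - 15*y - 56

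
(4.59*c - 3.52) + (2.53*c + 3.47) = 7.12*c - 0.0499999999999998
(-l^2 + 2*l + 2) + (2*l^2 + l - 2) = l^2 + 3*l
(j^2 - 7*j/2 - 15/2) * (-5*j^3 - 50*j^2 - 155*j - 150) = -5*j^5 - 65*j^4/2 + 115*j^3/2 + 1535*j^2/2 + 3375*j/2 + 1125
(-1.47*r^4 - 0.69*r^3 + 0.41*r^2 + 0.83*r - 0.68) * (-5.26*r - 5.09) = 7.7322*r^5 + 11.1117*r^4 + 1.3555*r^3 - 6.4527*r^2 - 0.647899999999999*r + 3.4612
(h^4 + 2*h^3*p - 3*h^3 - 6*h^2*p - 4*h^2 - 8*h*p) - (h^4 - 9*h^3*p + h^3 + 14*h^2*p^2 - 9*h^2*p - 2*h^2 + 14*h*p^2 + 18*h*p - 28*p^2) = 11*h^3*p - 4*h^3 - 14*h^2*p^2 + 3*h^2*p - 2*h^2 - 14*h*p^2 - 26*h*p + 28*p^2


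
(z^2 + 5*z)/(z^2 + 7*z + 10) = z/(z + 2)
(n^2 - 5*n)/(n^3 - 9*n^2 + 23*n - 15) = n/(n^2 - 4*n + 3)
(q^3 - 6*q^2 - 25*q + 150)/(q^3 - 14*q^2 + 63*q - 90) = (q + 5)/(q - 3)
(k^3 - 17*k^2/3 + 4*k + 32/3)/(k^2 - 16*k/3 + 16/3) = (3*k^2 - 5*k - 8)/(3*k - 4)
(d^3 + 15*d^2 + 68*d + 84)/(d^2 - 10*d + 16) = (d^3 + 15*d^2 + 68*d + 84)/(d^2 - 10*d + 16)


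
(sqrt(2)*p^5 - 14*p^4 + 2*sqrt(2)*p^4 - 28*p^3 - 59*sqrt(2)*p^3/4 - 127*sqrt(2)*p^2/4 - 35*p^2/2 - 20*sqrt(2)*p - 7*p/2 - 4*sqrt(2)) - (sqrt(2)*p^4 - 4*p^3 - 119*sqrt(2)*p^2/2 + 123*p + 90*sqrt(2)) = sqrt(2)*p^5 - 14*p^4 + sqrt(2)*p^4 - 24*p^3 - 59*sqrt(2)*p^3/4 - 35*p^2/2 + 111*sqrt(2)*p^2/4 - 253*p/2 - 20*sqrt(2)*p - 94*sqrt(2)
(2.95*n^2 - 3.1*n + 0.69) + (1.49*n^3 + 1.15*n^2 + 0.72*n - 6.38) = 1.49*n^3 + 4.1*n^2 - 2.38*n - 5.69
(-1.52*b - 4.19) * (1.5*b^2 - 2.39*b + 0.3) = -2.28*b^3 - 2.6522*b^2 + 9.5581*b - 1.257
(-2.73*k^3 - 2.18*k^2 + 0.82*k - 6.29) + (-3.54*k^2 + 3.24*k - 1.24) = -2.73*k^3 - 5.72*k^2 + 4.06*k - 7.53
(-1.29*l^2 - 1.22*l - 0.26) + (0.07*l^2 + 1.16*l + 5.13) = -1.22*l^2 - 0.0600000000000001*l + 4.87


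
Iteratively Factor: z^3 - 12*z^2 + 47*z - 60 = (z - 4)*(z^2 - 8*z + 15) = (z - 5)*(z - 4)*(z - 3)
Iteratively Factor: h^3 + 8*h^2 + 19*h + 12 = (h + 3)*(h^2 + 5*h + 4) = (h + 3)*(h + 4)*(h + 1)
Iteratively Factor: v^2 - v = (v - 1)*(v)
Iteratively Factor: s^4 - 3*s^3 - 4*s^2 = (s - 4)*(s^3 + s^2) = s*(s - 4)*(s^2 + s) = s^2*(s - 4)*(s + 1)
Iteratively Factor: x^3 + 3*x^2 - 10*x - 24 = (x + 4)*(x^2 - x - 6) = (x - 3)*(x + 4)*(x + 2)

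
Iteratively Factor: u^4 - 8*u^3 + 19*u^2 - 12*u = (u)*(u^3 - 8*u^2 + 19*u - 12) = u*(u - 1)*(u^2 - 7*u + 12) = u*(u - 4)*(u - 1)*(u - 3)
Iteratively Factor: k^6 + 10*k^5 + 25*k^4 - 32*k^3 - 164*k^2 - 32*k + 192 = (k + 2)*(k^5 + 8*k^4 + 9*k^3 - 50*k^2 - 64*k + 96) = (k - 2)*(k + 2)*(k^4 + 10*k^3 + 29*k^2 + 8*k - 48) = (k - 2)*(k + 2)*(k + 4)*(k^3 + 6*k^2 + 5*k - 12) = (k - 2)*(k + 2)*(k + 4)^2*(k^2 + 2*k - 3) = (k - 2)*(k - 1)*(k + 2)*(k + 4)^2*(k + 3)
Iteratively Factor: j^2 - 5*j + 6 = (j - 2)*(j - 3)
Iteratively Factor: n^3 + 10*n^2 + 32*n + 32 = (n + 4)*(n^2 + 6*n + 8) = (n + 4)^2*(n + 2)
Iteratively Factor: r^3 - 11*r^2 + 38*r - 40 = (r - 2)*(r^2 - 9*r + 20) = (r - 4)*(r - 2)*(r - 5)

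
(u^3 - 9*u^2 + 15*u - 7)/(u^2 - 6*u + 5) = (u^2 - 8*u + 7)/(u - 5)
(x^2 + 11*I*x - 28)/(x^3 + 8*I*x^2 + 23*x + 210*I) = (x + 4*I)/(x^2 + I*x + 30)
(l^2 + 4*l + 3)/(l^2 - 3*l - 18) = (l + 1)/(l - 6)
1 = 1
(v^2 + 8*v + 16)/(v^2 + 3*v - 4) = (v + 4)/(v - 1)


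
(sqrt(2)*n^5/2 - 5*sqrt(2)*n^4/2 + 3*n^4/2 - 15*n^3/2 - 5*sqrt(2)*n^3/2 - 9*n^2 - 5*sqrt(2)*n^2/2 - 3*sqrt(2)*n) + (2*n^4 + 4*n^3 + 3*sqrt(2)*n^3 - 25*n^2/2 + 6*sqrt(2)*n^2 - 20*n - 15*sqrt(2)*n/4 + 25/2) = sqrt(2)*n^5/2 - 5*sqrt(2)*n^4/2 + 7*n^4/2 - 7*n^3/2 + sqrt(2)*n^3/2 - 43*n^2/2 + 7*sqrt(2)*n^2/2 - 20*n - 27*sqrt(2)*n/4 + 25/2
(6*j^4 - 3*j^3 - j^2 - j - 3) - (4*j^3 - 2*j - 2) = 6*j^4 - 7*j^3 - j^2 + j - 1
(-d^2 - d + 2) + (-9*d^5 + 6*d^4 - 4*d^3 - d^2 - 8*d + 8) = -9*d^5 + 6*d^4 - 4*d^3 - 2*d^2 - 9*d + 10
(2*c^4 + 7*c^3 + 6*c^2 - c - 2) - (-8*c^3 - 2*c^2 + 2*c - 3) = 2*c^4 + 15*c^3 + 8*c^2 - 3*c + 1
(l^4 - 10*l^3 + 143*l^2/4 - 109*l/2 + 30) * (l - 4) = l^5 - 14*l^4 + 303*l^3/4 - 395*l^2/2 + 248*l - 120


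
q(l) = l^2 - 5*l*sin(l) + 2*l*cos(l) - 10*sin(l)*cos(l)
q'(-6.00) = 12.24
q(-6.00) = 30.18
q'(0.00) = -8.00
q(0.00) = 0.00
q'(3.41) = 15.87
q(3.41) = 7.02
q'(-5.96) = 12.45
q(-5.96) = 30.67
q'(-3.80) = -25.13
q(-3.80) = 36.92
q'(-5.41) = 14.05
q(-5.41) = 38.12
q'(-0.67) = 2.84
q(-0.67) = 2.19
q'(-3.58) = -30.66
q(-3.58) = 30.74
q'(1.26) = 2.17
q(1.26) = -6.55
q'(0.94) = -2.23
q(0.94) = -6.57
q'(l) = -2*l*sin(l) - 5*l*cos(l) + 2*l + 10*sin(l)^2 - 5*sin(l) - 10*cos(l)^2 + 2*cos(l)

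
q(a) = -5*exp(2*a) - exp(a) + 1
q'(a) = -10*exp(2*a) - exp(a)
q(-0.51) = -1.40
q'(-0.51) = -4.21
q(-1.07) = 0.07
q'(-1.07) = -1.52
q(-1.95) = 0.76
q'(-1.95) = -0.34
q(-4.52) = 0.99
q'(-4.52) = -0.01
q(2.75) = -1238.10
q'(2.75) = -2462.56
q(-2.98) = 0.94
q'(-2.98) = -0.08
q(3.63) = -7148.00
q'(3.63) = -14260.28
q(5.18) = -158032.59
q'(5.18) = -315889.50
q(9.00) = -328307947.77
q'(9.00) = -656607794.46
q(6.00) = -814176.39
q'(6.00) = -1627951.34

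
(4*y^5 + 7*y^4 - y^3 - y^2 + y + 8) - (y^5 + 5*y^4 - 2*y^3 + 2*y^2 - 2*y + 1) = 3*y^5 + 2*y^4 + y^3 - 3*y^2 + 3*y + 7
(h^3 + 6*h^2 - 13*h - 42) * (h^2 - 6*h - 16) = h^5 - 65*h^3 - 60*h^2 + 460*h + 672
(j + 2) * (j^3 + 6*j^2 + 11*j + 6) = j^4 + 8*j^3 + 23*j^2 + 28*j + 12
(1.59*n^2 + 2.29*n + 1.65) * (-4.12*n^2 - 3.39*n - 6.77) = -6.5508*n^4 - 14.8249*n^3 - 25.3254*n^2 - 21.0968*n - 11.1705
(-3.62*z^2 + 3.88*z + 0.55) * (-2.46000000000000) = 8.9052*z^2 - 9.5448*z - 1.353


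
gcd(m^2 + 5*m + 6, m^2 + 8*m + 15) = m + 3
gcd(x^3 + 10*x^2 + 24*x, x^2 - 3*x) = x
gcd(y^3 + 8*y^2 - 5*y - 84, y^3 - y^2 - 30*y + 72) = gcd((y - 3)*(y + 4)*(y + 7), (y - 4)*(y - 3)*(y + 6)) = y - 3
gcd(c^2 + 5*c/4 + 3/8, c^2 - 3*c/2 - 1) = c + 1/2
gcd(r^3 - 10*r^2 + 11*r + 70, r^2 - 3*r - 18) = 1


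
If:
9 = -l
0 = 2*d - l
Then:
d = -9/2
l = -9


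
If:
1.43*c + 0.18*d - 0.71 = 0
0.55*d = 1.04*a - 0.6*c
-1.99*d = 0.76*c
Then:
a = 0.20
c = 0.52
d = -0.20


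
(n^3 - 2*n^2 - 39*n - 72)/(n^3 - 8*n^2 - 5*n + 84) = (n^2 - 5*n - 24)/(n^2 - 11*n + 28)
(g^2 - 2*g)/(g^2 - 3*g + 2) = g/(g - 1)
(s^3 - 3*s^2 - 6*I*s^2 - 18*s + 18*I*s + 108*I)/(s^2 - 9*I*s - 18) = (s^2 - 3*s - 18)/(s - 3*I)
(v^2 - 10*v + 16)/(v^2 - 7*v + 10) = (v - 8)/(v - 5)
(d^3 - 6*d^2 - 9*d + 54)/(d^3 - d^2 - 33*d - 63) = (d^2 - 9*d + 18)/(d^2 - 4*d - 21)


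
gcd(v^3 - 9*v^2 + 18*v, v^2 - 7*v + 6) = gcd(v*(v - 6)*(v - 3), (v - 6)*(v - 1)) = v - 6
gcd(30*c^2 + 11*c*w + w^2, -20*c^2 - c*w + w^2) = 1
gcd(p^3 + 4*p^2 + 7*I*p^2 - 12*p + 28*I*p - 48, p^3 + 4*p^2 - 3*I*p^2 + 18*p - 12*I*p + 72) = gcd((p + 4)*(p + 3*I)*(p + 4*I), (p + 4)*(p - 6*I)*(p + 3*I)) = p^2 + p*(4 + 3*I) + 12*I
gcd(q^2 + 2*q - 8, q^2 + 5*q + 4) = q + 4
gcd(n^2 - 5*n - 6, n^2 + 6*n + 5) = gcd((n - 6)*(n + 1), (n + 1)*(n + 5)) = n + 1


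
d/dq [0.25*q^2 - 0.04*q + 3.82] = 0.5*q - 0.04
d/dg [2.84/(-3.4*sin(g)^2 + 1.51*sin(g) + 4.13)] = (19.312*sin(g) - 4.2884)*cos(g)/(-3.4*sin(g)^2 + 1.51*sin(g) + 4.13)^2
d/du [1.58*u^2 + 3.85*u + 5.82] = 3.16*u + 3.85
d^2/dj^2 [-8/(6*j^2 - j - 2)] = 16*(-36*j^2 + 6*j + (12*j - 1)^2 + 12)/(-6*j^2 + j + 2)^3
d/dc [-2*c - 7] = -2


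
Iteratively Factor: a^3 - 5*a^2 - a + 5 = (a - 1)*(a^2 - 4*a - 5) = (a - 5)*(a - 1)*(a + 1)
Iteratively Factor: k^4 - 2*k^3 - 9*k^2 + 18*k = (k - 2)*(k^3 - 9*k) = (k - 2)*(k + 3)*(k^2 - 3*k) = (k - 3)*(k - 2)*(k + 3)*(k)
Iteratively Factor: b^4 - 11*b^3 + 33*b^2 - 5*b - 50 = (b - 5)*(b^3 - 6*b^2 + 3*b + 10) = (b - 5)*(b + 1)*(b^2 - 7*b + 10) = (b - 5)*(b - 2)*(b + 1)*(b - 5)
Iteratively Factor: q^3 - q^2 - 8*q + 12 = (q - 2)*(q^2 + q - 6) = (q - 2)*(q + 3)*(q - 2)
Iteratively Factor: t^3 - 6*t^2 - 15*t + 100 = (t + 4)*(t^2 - 10*t + 25) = (t - 5)*(t + 4)*(t - 5)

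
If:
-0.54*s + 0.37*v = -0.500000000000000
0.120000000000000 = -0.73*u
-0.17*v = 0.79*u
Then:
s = 1.45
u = -0.16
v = 0.76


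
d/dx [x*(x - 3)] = 2*x - 3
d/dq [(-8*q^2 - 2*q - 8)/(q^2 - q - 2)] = 2*(5*q^2 + 24*q - 2)/(q^4 - 2*q^3 - 3*q^2 + 4*q + 4)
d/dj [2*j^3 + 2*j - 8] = 6*j^2 + 2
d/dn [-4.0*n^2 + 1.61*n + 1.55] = 1.61 - 8.0*n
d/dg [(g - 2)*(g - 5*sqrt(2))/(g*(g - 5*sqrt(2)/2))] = (4*g^2 + 5*sqrt(2)*g^2 - 40*sqrt(2)*g + 100)/(g^2*(2*g^2 - 10*sqrt(2)*g + 25))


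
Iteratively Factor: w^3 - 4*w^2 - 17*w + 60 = (w - 3)*(w^2 - w - 20) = (w - 5)*(w - 3)*(w + 4)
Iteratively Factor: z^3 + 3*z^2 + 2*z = (z + 2)*(z^2 + z) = (z + 1)*(z + 2)*(z)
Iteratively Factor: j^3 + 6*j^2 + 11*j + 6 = (j + 1)*(j^2 + 5*j + 6) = (j + 1)*(j + 2)*(j + 3)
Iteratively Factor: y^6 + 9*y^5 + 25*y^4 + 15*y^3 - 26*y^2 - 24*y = (y + 1)*(y^5 + 8*y^4 + 17*y^3 - 2*y^2 - 24*y) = (y + 1)*(y + 4)*(y^4 + 4*y^3 + y^2 - 6*y) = y*(y + 1)*(y + 4)*(y^3 + 4*y^2 + y - 6) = y*(y + 1)*(y + 3)*(y + 4)*(y^2 + y - 2) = y*(y + 1)*(y + 2)*(y + 3)*(y + 4)*(y - 1)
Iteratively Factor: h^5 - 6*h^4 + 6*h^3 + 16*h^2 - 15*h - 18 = (h - 2)*(h^4 - 4*h^3 - 2*h^2 + 12*h + 9) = (h - 2)*(h + 1)*(h^3 - 5*h^2 + 3*h + 9) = (h - 3)*(h - 2)*(h + 1)*(h^2 - 2*h - 3) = (h - 3)^2*(h - 2)*(h + 1)*(h + 1)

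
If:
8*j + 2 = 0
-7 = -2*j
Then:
No Solution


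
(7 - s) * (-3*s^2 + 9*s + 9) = 3*s^3 - 30*s^2 + 54*s + 63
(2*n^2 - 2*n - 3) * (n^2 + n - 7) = 2*n^4 - 19*n^2 + 11*n + 21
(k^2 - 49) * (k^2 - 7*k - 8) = k^4 - 7*k^3 - 57*k^2 + 343*k + 392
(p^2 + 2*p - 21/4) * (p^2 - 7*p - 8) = p^4 - 5*p^3 - 109*p^2/4 + 83*p/4 + 42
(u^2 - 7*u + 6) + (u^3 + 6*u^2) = u^3 + 7*u^2 - 7*u + 6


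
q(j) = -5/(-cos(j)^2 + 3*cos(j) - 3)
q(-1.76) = 1.39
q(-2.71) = 0.76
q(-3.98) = 0.92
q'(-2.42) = 0.44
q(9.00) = 0.76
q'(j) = -5*(-2*sin(j)*cos(j) + 3*sin(j))/(-cos(j)^2 + 3*cos(j) - 3)^2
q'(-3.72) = -0.33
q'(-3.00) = 0.07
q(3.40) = 0.73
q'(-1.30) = 2.31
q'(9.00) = -0.23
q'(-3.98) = -0.54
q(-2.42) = 0.86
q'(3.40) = 0.13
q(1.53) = 1.74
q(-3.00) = 0.72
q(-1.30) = 2.20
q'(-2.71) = 0.23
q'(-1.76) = 1.28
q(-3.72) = 0.80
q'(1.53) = -1.76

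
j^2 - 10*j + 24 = (j - 6)*(j - 4)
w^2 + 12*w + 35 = (w + 5)*(w + 7)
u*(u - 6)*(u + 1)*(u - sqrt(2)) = u^4 - 5*u^3 - sqrt(2)*u^3 - 6*u^2 + 5*sqrt(2)*u^2 + 6*sqrt(2)*u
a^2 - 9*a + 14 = (a - 7)*(a - 2)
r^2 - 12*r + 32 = (r - 8)*(r - 4)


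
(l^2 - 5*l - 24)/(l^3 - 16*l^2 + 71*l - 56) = (l + 3)/(l^2 - 8*l + 7)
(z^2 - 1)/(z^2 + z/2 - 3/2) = 2*(z + 1)/(2*z + 3)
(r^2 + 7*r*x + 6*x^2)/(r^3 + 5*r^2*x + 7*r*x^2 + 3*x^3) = (r + 6*x)/(r^2 + 4*r*x + 3*x^2)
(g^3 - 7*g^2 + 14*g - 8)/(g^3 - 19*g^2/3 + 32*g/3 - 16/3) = 3*(g - 2)/(3*g - 4)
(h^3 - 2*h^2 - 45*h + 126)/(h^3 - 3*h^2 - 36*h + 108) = (h + 7)/(h + 6)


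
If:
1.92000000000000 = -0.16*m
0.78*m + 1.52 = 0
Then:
No Solution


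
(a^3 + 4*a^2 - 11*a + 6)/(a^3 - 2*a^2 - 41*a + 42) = (a - 1)/(a - 7)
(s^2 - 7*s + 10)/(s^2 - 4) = (s - 5)/(s + 2)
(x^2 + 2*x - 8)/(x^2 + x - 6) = (x + 4)/(x + 3)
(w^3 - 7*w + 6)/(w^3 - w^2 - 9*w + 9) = (w - 2)/(w - 3)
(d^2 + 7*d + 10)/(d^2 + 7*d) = (d^2 + 7*d + 10)/(d*(d + 7))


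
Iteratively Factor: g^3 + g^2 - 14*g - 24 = (g + 2)*(g^2 - g - 12) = (g + 2)*(g + 3)*(g - 4)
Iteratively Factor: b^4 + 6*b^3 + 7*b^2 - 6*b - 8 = (b - 1)*(b^3 + 7*b^2 + 14*b + 8) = (b - 1)*(b + 4)*(b^2 + 3*b + 2) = (b - 1)*(b + 1)*(b + 4)*(b + 2)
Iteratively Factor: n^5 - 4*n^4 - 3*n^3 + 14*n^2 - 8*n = (n - 1)*(n^4 - 3*n^3 - 6*n^2 + 8*n) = (n - 4)*(n - 1)*(n^3 + n^2 - 2*n) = (n - 4)*(n - 1)*(n + 2)*(n^2 - n) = (n - 4)*(n - 1)^2*(n + 2)*(n)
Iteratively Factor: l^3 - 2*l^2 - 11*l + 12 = (l + 3)*(l^2 - 5*l + 4) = (l - 1)*(l + 3)*(l - 4)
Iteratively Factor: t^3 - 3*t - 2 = (t - 2)*(t^2 + 2*t + 1) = (t - 2)*(t + 1)*(t + 1)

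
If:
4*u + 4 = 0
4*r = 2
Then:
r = 1/2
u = -1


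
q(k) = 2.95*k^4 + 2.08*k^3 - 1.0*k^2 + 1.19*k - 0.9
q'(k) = 11.8*k^3 + 6.24*k^2 - 2.0*k + 1.19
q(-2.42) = 62.06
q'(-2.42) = -124.66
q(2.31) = 106.15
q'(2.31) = 175.32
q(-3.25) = 242.39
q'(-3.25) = -331.47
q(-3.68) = 418.54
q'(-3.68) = -495.01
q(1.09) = 6.07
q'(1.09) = 21.71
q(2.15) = 80.74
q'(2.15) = 143.01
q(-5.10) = 1686.84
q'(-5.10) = -1391.59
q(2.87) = 243.60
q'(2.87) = 325.80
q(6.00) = 4242.72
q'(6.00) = 2762.63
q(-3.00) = 169.32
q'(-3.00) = -255.25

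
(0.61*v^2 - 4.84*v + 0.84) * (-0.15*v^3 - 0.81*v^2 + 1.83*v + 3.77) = -0.0915*v^5 + 0.2319*v^4 + 4.9107*v^3 - 7.2379*v^2 - 16.7096*v + 3.1668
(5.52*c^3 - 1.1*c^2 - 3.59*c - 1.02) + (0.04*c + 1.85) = 5.52*c^3 - 1.1*c^2 - 3.55*c + 0.83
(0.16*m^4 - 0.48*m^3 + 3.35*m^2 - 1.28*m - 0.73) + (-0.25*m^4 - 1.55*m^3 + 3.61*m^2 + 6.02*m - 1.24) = -0.09*m^4 - 2.03*m^3 + 6.96*m^2 + 4.74*m - 1.97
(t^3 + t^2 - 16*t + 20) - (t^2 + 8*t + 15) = t^3 - 24*t + 5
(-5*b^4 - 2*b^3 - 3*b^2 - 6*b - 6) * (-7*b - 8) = 35*b^5 + 54*b^4 + 37*b^3 + 66*b^2 + 90*b + 48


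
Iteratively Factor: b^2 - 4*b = (b)*(b - 4)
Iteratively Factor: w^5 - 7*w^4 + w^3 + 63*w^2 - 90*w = (w + 3)*(w^4 - 10*w^3 + 31*w^2 - 30*w) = (w - 5)*(w + 3)*(w^3 - 5*w^2 + 6*w) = (w - 5)*(w - 3)*(w + 3)*(w^2 - 2*w) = (w - 5)*(w - 3)*(w - 2)*(w + 3)*(w)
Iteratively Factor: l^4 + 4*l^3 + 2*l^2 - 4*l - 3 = (l + 3)*(l^3 + l^2 - l - 1) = (l + 1)*(l + 3)*(l^2 - 1) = (l + 1)^2*(l + 3)*(l - 1)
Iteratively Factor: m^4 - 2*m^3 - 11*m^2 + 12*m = (m - 1)*(m^3 - m^2 - 12*m) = m*(m - 1)*(m^2 - m - 12) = m*(m - 1)*(m + 3)*(m - 4)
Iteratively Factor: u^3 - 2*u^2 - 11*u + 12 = (u - 1)*(u^2 - u - 12) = (u - 1)*(u + 3)*(u - 4)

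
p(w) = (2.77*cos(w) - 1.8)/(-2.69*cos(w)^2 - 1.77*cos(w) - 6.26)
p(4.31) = 0.48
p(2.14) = 0.54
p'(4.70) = -0.52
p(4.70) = 0.29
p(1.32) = 0.16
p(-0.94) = 0.02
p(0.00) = -0.09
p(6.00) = -0.08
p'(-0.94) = -0.28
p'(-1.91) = -0.44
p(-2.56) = 0.62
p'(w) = (-5.38*sin(w)*cos(w) - 1.77*sin(w))*(2.77*cos(w) - 1.8)/(-2.69*cos(w)^2 - 1.77*cos(w) - 6.26)^2 - 2.77*sin(w)/(-2.69*cos(w)^2 - 1.77*cos(w) - 6.26) = (-7.4513*cos(w)^2 + 9.684*cos(w) + 20.5262)*sin(w)/(7.2361*cos(w)^4 + 9.5226*cos(w)^3 + 36.8117*cos(w)^2 + 22.1604*cos(w) + 39.1876)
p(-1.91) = 0.46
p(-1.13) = 0.08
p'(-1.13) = -0.37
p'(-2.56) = -0.09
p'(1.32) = 0.46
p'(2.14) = 0.30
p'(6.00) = -0.06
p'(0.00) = 0.00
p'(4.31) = -0.40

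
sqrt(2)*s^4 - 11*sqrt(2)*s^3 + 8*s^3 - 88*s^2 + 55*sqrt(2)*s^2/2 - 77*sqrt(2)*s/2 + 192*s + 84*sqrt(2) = (s - 8)*(s - 3)*(s + 7*sqrt(2)/2)*(sqrt(2)*s + 1)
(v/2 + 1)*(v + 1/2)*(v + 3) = v^3/2 + 11*v^2/4 + 17*v/4 + 3/2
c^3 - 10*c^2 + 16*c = c*(c - 8)*(c - 2)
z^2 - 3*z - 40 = (z - 8)*(z + 5)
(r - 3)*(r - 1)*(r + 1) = r^3 - 3*r^2 - r + 3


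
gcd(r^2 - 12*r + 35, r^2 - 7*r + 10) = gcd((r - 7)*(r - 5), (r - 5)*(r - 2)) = r - 5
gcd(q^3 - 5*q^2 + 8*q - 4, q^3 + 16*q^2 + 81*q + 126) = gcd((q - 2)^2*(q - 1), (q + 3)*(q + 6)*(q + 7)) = 1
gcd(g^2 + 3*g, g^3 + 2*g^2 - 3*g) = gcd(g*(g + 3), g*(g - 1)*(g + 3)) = g^2 + 3*g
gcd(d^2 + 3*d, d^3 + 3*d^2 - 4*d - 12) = d + 3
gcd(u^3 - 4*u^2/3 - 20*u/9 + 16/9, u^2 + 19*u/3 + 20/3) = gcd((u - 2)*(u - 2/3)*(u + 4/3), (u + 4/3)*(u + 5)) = u + 4/3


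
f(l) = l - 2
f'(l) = 1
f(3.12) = 1.12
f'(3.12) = 1.00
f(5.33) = 3.33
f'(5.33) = 1.00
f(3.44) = 1.44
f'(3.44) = 1.00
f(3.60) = 1.60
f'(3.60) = 1.00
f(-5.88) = -7.88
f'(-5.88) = 1.00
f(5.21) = 3.21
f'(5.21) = 1.00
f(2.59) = 0.59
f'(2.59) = 1.00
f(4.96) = 2.96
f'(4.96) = 1.00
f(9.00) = 7.00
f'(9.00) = 1.00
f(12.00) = 10.00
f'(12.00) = 1.00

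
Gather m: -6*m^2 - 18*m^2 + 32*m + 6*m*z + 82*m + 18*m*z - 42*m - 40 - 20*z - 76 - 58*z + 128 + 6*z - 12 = -24*m^2 + m*(24*z + 72) - 72*z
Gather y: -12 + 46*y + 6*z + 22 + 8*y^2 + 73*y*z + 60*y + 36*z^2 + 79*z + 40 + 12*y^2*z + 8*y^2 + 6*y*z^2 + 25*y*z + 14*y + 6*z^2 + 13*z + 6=y^2*(12*z + 16) + y*(6*z^2 + 98*z + 120) + 42*z^2 + 98*z + 56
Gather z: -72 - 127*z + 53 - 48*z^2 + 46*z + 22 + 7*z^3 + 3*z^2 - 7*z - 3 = 7*z^3 - 45*z^2 - 88*z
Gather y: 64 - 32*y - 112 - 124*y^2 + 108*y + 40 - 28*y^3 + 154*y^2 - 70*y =-28*y^3 + 30*y^2 + 6*y - 8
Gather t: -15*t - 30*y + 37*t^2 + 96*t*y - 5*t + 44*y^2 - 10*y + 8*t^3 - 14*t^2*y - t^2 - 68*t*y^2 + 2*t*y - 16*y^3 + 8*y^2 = 8*t^3 + t^2*(36 - 14*y) + t*(-68*y^2 + 98*y - 20) - 16*y^3 + 52*y^2 - 40*y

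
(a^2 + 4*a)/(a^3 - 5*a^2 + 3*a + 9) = a*(a + 4)/(a^3 - 5*a^2 + 3*a + 9)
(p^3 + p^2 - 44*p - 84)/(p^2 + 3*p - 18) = (p^2 - 5*p - 14)/(p - 3)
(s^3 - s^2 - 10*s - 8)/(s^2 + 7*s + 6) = (s^2 - 2*s - 8)/(s + 6)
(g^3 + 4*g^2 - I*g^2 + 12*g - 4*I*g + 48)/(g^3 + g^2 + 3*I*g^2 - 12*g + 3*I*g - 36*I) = (g - 4*I)/(g - 3)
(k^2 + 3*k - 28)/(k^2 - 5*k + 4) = (k + 7)/(k - 1)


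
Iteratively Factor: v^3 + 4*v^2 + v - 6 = (v + 2)*(v^2 + 2*v - 3) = (v + 2)*(v + 3)*(v - 1)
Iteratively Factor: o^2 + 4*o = (o)*(o + 4)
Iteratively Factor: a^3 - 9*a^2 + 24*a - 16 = (a - 1)*(a^2 - 8*a + 16) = (a - 4)*(a - 1)*(a - 4)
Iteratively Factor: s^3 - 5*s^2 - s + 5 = (s + 1)*(s^2 - 6*s + 5) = (s - 5)*(s + 1)*(s - 1)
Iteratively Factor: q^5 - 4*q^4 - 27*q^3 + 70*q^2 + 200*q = (q + 4)*(q^4 - 8*q^3 + 5*q^2 + 50*q) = q*(q + 4)*(q^3 - 8*q^2 + 5*q + 50) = q*(q - 5)*(q + 4)*(q^2 - 3*q - 10) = q*(q - 5)^2*(q + 4)*(q + 2)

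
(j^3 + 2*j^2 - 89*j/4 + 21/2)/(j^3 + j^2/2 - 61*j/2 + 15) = (j - 7/2)/(j - 5)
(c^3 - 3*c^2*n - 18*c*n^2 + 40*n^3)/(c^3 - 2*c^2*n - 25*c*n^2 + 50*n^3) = (c + 4*n)/(c + 5*n)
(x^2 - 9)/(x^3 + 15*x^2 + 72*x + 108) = (x - 3)/(x^2 + 12*x + 36)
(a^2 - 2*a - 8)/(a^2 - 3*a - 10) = (a - 4)/(a - 5)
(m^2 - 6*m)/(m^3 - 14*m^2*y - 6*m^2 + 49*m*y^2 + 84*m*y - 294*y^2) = m/(m^2 - 14*m*y + 49*y^2)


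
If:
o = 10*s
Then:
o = 10*s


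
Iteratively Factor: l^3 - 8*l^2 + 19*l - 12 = (l - 1)*(l^2 - 7*l + 12) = (l - 4)*(l - 1)*(l - 3)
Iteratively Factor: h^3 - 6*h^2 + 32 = (h + 2)*(h^2 - 8*h + 16) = (h - 4)*(h + 2)*(h - 4)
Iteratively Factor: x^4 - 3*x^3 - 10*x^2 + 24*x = (x - 2)*(x^3 - x^2 - 12*x) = x*(x - 2)*(x^2 - x - 12) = x*(x - 4)*(x - 2)*(x + 3)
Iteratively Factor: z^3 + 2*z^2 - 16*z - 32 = (z - 4)*(z^2 + 6*z + 8) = (z - 4)*(z + 4)*(z + 2)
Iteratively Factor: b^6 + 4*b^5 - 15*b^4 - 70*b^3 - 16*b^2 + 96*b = (b)*(b^5 + 4*b^4 - 15*b^3 - 70*b^2 - 16*b + 96) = b*(b + 4)*(b^4 - 15*b^2 - 10*b + 24) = b*(b - 1)*(b + 4)*(b^3 + b^2 - 14*b - 24) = b*(b - 1)*(b + 3)*(b + 4)*(b^2 - 2*b - 8) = b*(b - 4)*(b - 1)*(b + 3)*(b + 4)*(b + 2)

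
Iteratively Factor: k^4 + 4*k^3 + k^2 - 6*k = (k)*(k^3 + 4*k^2 + k - 6) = k*(k + 3)*(k^2 + k - 2) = k*(k + 2)*(k + 3)*(k - 1)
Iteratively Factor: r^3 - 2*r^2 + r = (r - 1)*(r^2 - r) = r*(r - 1)*(r - 1)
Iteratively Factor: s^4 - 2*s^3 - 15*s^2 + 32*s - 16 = (s + 4)*(s^3 - 6*s^2 + 9*s - 4) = (s - 1)*(s + 4)*(s^2 - 5*s + 4) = (s - 1)^2*(s + 4)*(s - 4)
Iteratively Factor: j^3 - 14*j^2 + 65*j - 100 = (j - 5)*(j^2 - 9*j + 20) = (j - 5)^2*(j - 4)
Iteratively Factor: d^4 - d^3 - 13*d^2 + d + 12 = (d + 3)*(d^3 - 4*d^2 - d + 4) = (d - 4)*(d + 3)*(d^2 - 1) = (d - 4)*(d + 1)*(d + 3)*(d - 1)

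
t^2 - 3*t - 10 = (t - 5)*(t + 2)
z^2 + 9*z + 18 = (z + 3)*(z + 6)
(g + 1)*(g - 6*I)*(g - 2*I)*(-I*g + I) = -I*g^4 - 8*g^3 + 13*I*g^2 + 8*g - 12*I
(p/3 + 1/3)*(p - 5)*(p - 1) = p^3/3 - 5*p^2/3 - p/3 + 5/3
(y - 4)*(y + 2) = y^2 - 2*y - 8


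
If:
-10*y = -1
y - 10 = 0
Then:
No Solution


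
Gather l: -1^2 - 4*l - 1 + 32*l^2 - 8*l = 32*l^2 - 12*l - 2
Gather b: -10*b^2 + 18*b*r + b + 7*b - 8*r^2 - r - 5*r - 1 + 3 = -10*b^2 + b*(18*r + 8) - 8*r^2 - 6*r + 2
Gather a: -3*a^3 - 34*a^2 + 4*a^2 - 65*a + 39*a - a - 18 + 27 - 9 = -3*a^3 - 30*a^2 - 27*a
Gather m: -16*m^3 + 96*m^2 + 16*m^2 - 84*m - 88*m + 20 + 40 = -16*m^3 + 112*m^2 - 172*m + 60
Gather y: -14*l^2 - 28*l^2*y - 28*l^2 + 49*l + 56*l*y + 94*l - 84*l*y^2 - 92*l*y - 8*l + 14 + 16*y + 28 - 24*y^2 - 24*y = -42*l^2 + 135*l + y^2*(-84*l - 24) + y*(-28*l^2 - 36*l - 8) + 42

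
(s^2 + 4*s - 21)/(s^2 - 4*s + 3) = (s + 7)/(s - 1)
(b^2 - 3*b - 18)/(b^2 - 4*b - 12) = (b + 3)/(b + 2)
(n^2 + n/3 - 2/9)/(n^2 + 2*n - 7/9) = (3*n + 2)/(3*n + 7)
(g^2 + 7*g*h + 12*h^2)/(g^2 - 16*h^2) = (g + 3*h)/(g - 4*h)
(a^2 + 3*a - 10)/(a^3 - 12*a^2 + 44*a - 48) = (a + 5)/(a^2 - 10*a + 24)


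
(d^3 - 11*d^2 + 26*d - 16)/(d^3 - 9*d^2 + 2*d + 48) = (d^2 - 3*d + 2)/(d^2 - d - 6)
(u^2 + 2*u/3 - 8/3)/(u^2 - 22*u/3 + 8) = (u + 2)/(u - 6)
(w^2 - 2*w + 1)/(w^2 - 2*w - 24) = (-w^2 + 2*w - 1)/(-w^2 + 2*w + 24)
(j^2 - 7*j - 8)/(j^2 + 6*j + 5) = (j - 8)/(j + 5)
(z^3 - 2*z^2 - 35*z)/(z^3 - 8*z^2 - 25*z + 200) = z*(z - 7)/(z^2 - 13*z + 40)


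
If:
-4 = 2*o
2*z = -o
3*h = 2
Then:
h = 2/3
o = -2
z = 1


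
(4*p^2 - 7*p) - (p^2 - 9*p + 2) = 3*p^2 + 2*p - 2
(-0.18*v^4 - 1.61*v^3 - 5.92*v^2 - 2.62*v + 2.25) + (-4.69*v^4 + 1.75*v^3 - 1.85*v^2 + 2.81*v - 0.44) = -4.87*v^4 + 0.14*v^3 - 7.77*v^2 + 0.19*v + 1.81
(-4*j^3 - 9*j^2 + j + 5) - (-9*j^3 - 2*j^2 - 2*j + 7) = 5*j^3 - 7*j^2 + 3*j - 2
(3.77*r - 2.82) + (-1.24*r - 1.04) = 2.53*r - 3.86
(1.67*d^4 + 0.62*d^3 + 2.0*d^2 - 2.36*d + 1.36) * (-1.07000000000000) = -1.7869*d^4 - 0.6634*d^3 - 2.14*d^2 + 2.5252*d - 1.4552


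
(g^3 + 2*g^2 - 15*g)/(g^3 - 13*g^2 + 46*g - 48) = g*(g + 5)/(g^2 - 10*g + 16)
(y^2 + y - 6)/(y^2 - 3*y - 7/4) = 4*(-y^2 - y + 6)/(-4*y^2 + 12*y + 7)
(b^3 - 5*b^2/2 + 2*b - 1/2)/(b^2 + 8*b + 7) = (2*b^3 - 5*b^2 + 4*b - 1)/(2*(b^2 + 8*b + 7))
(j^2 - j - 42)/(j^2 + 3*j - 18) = (j - 7)/(j - 3)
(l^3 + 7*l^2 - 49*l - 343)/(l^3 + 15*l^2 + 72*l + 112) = (l^2 - 49)/(l^2 + 8*l + 16)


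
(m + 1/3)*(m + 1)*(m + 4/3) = m^3 + 8*m^2/3 + 19*m/9 + 4/9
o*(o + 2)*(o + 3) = o^3 + 5*o^2 + 6*o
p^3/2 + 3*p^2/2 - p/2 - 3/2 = (p/2 + 1/2)*(p - 1)*(p + 3)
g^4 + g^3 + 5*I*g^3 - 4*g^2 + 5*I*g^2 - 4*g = g*(g + 1)*(g + I)*(g + 4*I)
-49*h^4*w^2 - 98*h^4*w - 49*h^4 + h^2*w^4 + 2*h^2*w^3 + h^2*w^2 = (-7*h + w)*(7*h + w)*(h*w + h)^2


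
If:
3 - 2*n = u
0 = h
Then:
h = 0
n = 3/2 - u/2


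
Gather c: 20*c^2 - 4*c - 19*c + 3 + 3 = 20*c^2 - 23*c + 6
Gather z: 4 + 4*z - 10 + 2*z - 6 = 6*z - 12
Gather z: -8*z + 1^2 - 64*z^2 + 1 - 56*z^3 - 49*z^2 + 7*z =-56*z^3 - 113*z^2 - z + 2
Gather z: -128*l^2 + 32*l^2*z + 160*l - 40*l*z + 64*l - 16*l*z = -128*l^2 + 224*l + z*(32*l^2 - 56*l)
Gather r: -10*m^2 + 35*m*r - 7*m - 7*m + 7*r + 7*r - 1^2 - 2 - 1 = -10*m^2 - 14*m + r*(35*m + 14) - 4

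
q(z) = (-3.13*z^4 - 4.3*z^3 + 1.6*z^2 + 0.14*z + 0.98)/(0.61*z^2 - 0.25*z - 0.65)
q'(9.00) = -101.32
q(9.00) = -506.10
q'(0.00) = 0.36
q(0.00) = -1.51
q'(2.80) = -33.56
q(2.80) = -79.50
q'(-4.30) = 35.49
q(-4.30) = -59.66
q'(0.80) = 30.74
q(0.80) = 2.98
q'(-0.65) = 60.41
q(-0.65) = -9.52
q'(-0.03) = 0.63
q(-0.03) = -1.52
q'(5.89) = -69.09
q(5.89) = -240.99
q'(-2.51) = 18.15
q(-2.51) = -11.92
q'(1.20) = 2985.08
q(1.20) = 146.21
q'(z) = (0.25 - 1.22*z)*(-3.13*z^4 - 4.3*z^3 + 1.6*z^2 + 0.14*z + 0.98)/(0.61*z^2 - 0.25*z - 0.65)^2 + (-12.52*z^3 - 12.9*z^2 + 3.2*z + 0.14)/(0.61*z^2 - 0.25*z - 0.65)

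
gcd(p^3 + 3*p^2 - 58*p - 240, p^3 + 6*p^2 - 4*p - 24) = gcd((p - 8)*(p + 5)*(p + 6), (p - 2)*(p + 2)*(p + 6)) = p + 6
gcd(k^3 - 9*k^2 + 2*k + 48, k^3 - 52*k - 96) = k^2 - 6*k - 16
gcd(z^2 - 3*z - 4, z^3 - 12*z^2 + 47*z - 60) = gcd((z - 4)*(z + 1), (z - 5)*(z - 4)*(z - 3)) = z - 4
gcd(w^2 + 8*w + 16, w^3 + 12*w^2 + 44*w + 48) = w + 4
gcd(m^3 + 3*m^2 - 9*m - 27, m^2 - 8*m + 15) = m - 3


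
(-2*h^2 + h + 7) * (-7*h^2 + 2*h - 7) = 14*h^4 - 11*h^3 - 33*h^2 + 7*h - 49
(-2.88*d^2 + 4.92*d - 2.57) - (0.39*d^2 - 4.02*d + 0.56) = -3.27*d^2 + 8.94*d - 3.13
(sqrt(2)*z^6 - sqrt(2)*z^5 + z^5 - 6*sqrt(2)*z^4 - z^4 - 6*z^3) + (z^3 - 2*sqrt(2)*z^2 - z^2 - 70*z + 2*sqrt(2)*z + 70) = sqrt(2)*z^6 - sqrt(2)*z^5 + z^5 - 6*sqrt(2)*z^4 - z^4 - 5*z^3 - 2*sqrt(2)*z^2 - z^2 - 70*z + 2*sqrt(2)*z + 70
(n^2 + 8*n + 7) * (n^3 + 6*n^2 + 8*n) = n^5 + 14*n^4 + 63*n^3 + 106*n^2 + 56*n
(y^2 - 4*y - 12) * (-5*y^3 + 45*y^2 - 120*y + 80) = -5*y^5 + 65*y^4 - 240*y^3 + 20*y^2 + 1120*y - 960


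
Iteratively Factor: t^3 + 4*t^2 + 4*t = (t + 2)*(t^2 + 2*t) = t*(t + 2)*(t + 2)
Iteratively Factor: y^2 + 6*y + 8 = (y + 4)*(y + 2)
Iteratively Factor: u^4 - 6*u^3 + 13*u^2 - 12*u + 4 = (u - 2)*(u^3 - 4*u^2 + 5*u - 2) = (u - 2)*(u - 1)*(u^2 - 3*u + 2) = (u - 2)*(u - 1)^2*(u - 2)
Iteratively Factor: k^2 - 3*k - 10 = (k - 5)*(k + 2)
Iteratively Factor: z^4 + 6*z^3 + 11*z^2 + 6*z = (z + 1)*(z^3 + 5*z^2 + 6*z) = (z + 1)*(z + 2)*(z^2 + 3*z) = (z + 1)*(z + 2)*(z + 3)*(z)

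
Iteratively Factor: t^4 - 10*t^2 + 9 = (t - 1)*(t^3 + t^2 - 9*t - 9) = (t - 3)*(t - 1)*(t^2 + 4*t + 3) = (t - 3)*(t - 1)*(t + 1)*(t + 3)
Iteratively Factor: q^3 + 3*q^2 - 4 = (q - 1)*(q^2 + 4*q + 4) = (q - 1)*(q + 2)*(q + 2)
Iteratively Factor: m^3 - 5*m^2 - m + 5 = (m + 1)*(m^2 - 6*m + 5) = (m - 1)*(m + 1)*(m - 5)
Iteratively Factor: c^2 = (c)*(c)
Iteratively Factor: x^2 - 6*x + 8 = (x - 4)*(x - 2)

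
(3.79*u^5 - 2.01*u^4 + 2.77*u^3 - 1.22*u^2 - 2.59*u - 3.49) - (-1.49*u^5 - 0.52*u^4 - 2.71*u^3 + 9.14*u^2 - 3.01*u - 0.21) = 5.28*u^5 - 1.49*u^4 + 5.48*u^3 - 10.36*u^2 + 0.42*u - 3.28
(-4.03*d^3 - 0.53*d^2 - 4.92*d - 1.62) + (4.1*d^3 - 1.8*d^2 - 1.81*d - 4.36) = 0.0699999999999994*d^3 - 2.33*d^2 - 6.73*d - 5.98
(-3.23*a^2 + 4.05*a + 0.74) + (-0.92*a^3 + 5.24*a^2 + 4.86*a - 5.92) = -0.92*a^3 + 2.01*a^2 + 8.91*a - 5.18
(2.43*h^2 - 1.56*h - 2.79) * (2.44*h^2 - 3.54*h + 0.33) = 5.9292*h^4 - 12.4086*h^3 - 0.4833*h^2 + 9.3618*h - 0.9207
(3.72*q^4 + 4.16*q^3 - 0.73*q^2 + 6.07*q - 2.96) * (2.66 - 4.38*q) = -16.2936*q^5 - 8.3256*q^4 + 14.263*q^3 - 28.5284*q^2 + 29.111*q - 7.8736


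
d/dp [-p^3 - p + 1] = -3*p^2 - 1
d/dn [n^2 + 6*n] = 2*n + 6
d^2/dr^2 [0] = 0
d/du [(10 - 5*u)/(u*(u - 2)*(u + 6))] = 10*(u + 3)/(u^2*(u + 6)^2)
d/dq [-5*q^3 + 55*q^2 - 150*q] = -15*q^2 + 110*q - 150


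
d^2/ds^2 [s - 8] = 0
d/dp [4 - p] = -1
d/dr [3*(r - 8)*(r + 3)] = 6*r - 15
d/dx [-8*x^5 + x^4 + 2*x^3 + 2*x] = -40*x^4 + 4*x^3 + 6*x^2 + 2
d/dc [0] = 0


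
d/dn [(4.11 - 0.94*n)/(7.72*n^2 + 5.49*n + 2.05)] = (7.2568*n^2 - 63.4584*n - 24.4909)/(59.5984*n^4 + 84.7656*n^3 + 61.7921*n^2 + 22.509*n + 4.2025)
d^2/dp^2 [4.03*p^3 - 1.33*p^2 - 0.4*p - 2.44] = 24.18*p - 2.66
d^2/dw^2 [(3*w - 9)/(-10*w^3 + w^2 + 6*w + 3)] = 6*(4*(w - 3)*(-15*w^2 + w + 3)^2 + (30*w^2 - 2*w + (w - 3)*(30*w - 1) - 6)*(-10*w^3 + w^2 + 6*w + 3))/(-10*w^3 + w^2 + 6*w + 3)^3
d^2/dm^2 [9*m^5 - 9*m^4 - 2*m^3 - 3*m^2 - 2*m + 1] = 180*m^3 - 108*m^2 - 12*m - 6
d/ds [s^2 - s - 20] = 2*s - 1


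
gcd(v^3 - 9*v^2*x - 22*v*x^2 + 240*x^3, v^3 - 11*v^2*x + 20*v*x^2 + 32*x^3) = -v + 8*x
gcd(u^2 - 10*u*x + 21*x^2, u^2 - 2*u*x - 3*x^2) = -u + 3*x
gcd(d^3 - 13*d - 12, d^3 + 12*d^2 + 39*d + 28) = d + 1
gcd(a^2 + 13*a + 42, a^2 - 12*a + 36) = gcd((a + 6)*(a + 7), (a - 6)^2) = 1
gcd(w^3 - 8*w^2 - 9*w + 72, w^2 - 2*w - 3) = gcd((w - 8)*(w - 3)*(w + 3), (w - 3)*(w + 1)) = w - 3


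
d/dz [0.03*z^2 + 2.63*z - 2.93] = 0.06*z + 2.63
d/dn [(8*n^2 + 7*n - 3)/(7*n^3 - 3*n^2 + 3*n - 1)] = 2*(-28*n^4 - 49*n^3 + 54*n^2 - 17*n + 1)/(49*n^6 - 42*n^5 + 51*n^4 - 32*n^3 + 15*n^2 - 6*n + 1)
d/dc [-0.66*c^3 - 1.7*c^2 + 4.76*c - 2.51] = -1.98*c^2 - 3.4*c + 4.76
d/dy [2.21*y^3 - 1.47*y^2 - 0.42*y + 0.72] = 6.63*y^2 - 2.94*y - 0.42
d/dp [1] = 0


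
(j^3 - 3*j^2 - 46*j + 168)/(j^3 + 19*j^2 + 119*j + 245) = (j^2 - 10*j + 24)/(j^2 + 12*j + 35)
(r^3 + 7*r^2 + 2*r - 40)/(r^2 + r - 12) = (r^2 + 3*r - 10)/(r - 3)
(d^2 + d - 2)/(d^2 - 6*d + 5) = (d + 2)/(d - 5)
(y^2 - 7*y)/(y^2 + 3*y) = (y - 7)/(y + 3)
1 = 1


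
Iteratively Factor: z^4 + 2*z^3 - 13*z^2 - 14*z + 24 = (z - 3)*(z^3 + 5*z^2 + 2*z - 8) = (z - 3)*(z - 1)*(z^2 + 6*z + 8) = (z - 3)*(z - 1)*(z + 2)*(z + 4)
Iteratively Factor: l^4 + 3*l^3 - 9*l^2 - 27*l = (l)*(l^3 + 3*l^2 - 9*l - 27) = l*(l - 3)*(l^2 + 6*l + 9) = l*(l - 3)*(l + 3)*(l + 3)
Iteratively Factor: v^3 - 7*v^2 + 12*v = (v - 4)*(v^2 - 3*v) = v*(v - 4)*(v - 3)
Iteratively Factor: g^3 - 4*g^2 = (g)*(g^2 - 4*g) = g*(g - 4)*(g)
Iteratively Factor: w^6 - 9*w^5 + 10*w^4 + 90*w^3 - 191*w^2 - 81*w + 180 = (w + 1)*(w^5 - 10*w^4 + 20*w^3 + 70*w^2 - 261*w + 180) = (w - 4)*(w + 1)*(w^4 - 6*w^3 - 4*w^2 + 54*w - 45) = (w - 5)*(w - 4)*(w + 1)*(w^3 - w^2 - 9*w + 9) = (w - 5)*(w - 4)*(w + 1)*(w + 3)*(w^2 - 4*w + 3) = (w - 5)*(w - 4)*(w - 1)*(w + 1)*(w + 3)*(w - 3)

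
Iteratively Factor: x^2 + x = (x + 1)*(x)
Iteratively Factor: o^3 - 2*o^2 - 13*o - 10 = (o - 5)*(o^2 + 3*o + 2) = (o - 5)*(o + 2)*(o + 1)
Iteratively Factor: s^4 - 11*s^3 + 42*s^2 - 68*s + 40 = (s - 2)*(s^3 - 9*s^2 + 24*s - 20) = (s - 2)^2*(s^2 - 7*s + 10) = (s - 5)*(s - 2)^2*(s - 2)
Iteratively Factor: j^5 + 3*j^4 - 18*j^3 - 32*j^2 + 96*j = (j - 2)*(j^4 + 5*j^3 - 8*j^2 - 48*j) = (j - 2)*(j + 4)*(j^3 + j^2 - 12*j) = (j - 2)*(j + 4)^2*(j^2 - 3*j) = (j - 3)*(j - 2)*(j + 4)^2*(j)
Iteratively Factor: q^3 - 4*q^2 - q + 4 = (q + 1)*(q^2 - 5*q + 4) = (q - 4)*(q + 1)*(q - 1)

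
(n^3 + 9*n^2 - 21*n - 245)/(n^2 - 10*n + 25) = (n^2 + 14*n + 49)/(n - 5)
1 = 1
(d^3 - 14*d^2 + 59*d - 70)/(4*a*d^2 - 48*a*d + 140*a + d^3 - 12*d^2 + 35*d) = (d - 2)/(4*a + d)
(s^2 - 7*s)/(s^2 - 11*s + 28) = s/(s - 4)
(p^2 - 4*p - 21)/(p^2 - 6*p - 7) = (p + 3)/(p + 1)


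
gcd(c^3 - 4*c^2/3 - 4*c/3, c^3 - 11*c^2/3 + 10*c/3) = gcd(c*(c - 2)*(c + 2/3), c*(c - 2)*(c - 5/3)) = c^2 - 2*c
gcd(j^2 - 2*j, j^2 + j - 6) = j - 2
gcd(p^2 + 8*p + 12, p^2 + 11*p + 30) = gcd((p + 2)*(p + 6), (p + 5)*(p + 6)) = p + 6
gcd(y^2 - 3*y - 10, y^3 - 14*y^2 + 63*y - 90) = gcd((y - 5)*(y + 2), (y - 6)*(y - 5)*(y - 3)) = y - 5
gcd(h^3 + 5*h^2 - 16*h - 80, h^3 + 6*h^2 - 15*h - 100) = h^2 + h - 20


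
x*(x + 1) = x^2 + x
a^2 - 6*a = a*(a - 6)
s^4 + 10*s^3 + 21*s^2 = s^2*(s + 3)*(s + 7)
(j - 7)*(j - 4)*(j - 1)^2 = j^4 - 13*j^3 + 51*j^2 - 67*j + 28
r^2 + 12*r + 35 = (r + 5)*(r + 7)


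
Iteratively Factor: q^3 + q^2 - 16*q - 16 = (q - 4)*(q^2 + 5*q + 4) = (q - 4)*(q + 1)*(q + 4)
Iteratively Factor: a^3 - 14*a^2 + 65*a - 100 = (a - 5)*(a^2 - 9*a + 20) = (a - 5)^2*(a - 4)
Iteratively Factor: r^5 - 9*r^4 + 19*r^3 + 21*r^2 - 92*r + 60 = (r + 2)*(r^4 - 11*r^3 + 41*r^2 - 61*r + 30) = (r - 5)*(r + 2)*(r^3 - 6*r^2 + 11*r - 6) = (r - 5)*(r - 1)*(r + 2)*(r^2 - 5*r + 6) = (r - 5)*(r - 2)*(r - 1)*(r + 2)*(r - 3)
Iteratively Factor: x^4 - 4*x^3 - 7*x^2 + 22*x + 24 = (x + 2)*(x^3 - 6*x^2 + 5*x + 12) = (x - 3)*(x + 2)*(x^2 - 3*x - 4) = (x - 3)*(x + 1)*(x + 2)*(x - 4)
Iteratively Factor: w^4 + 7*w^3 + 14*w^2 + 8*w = (w + 4)*(w^3 + 3*w^2 + 2*w) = w*(w + 4)*(w^2 + 3*w + 2) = w*(w + 2)*(w + 4)*(w + 1)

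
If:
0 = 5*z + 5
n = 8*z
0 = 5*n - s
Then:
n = -8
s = -40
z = -1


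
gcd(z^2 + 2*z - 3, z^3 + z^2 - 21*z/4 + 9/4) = z + 3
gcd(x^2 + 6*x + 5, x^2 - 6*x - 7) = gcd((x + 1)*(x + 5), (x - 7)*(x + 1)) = x + 1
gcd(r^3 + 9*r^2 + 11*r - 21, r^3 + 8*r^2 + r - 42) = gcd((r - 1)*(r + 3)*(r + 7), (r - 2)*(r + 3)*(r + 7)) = r^2 + 10*r + 21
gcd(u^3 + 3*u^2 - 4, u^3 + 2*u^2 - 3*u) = u - 1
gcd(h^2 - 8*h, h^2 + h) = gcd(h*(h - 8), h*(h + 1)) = h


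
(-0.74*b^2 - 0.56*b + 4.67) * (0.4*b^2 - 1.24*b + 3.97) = -0.296*b^4 + 0.6936*b^3 - 0.3754*b^2 - 8.014*b + 18.5399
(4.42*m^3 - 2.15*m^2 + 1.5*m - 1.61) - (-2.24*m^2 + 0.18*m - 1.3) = 4.42*m^3 + 0.0900000000000003*m^2 + 1.32*m - 0.31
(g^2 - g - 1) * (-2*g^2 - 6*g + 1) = -2*g^4 - 4*g^3 + 9*g^2 + 5*g - 1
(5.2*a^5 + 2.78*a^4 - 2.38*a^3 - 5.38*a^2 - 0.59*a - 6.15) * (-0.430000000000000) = -2.236*a^5 - 1.1954*a^4 + 1.0234*a^3 + 2.3134*a^2 + 0.2537*a + 2.6445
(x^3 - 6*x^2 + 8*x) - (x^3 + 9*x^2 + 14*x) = -15*x^2 - 6*x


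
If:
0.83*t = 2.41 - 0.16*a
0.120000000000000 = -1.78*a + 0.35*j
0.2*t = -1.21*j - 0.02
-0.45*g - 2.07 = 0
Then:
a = -0.17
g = -4.60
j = -0.50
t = 2.94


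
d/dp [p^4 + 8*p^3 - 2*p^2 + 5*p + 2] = 4*p^3 + 24*p^2 - 4*p + 5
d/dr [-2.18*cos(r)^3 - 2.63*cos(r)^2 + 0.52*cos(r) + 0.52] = (6.54*cos(r)^2 + 5.26*cos(r) - 0.52)*sin(r)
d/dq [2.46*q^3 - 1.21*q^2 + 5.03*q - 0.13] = 7.38*q^2 - 2.42*q + 5.03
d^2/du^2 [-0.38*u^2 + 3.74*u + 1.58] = -0.760000000000000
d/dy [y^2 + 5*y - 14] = 2*y + 5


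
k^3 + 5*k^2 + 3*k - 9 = (k - 1)*(k + 3)^2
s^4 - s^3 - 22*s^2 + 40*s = s*(s - 4)*(s - 2)*(s + 5)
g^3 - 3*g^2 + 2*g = g*(g - 2)*(g - 1)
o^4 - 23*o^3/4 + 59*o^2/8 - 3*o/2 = o*(o - 4)*(o - 3/2)*(o - 1/4)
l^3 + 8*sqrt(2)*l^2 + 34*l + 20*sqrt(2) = (l + sqrt(2))*(l + 2*sqrt(2))*(l + 5*sqrt(2))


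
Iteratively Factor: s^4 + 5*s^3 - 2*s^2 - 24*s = (s - 2)*(s^3 + 7*s^2 + 12*s) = (s - 2)*(s + 3)*(s^2 + 4*s) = (s - 2)*(s + 3)*(s + 4)*(s)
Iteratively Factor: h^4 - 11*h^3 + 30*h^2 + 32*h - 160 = (h - 4)*(h^3 - 7*h^2 + 2*h + 40) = (h - 4)^2*(h^2 - 3*h - 10) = (h - 4)^2*(h + 2)*(h - 5)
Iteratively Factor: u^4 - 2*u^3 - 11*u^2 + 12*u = (u + 3)*(u^3 - 5*u^2 + 4*u) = (u - 4)*(u + 3)*(u^2 - u) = (u - 4)*(u - 1)*(u + 3)*(u)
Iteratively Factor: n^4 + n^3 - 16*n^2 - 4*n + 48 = (n + 2)*(n^3 - n^2 - 14*n + 24) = (n - 3)*(n + 2)*(n^2 + 2*n - 8) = (n - 3)*(n - 2)*(n + 2)*(n + 4)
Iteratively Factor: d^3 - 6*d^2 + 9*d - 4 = (d - 4)*(d^2 - 2*d + 1) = (d - 4)*(d - 1)*(d - 1)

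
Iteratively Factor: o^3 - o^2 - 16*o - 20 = (o - 5)*(o^2 + 4*o + 4) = (o - 5)*(o + 2)*(o + 2)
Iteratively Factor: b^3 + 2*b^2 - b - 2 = (b - 1)*(b^2 + 3*b + 2) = (b - 1)*(b + 2)*(b + 1)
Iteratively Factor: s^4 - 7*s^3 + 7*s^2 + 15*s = (s + 1)*(s^3 - 8*s^2 + 15*s) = (s - 5)*(s + 1)*(s^2 - 3*s) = (s - 5)*(s - 3)*(s + 1)*(s)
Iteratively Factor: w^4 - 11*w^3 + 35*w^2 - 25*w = (w - 5)*(w^3 - 6*w^2 + 5*w) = (w - 5)*(w - 1)*(w^2 - 5*w) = (w - 5)^2*(w - 1)*(w)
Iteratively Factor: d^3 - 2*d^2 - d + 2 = (d - 1)*(d^2 - d - 2) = (d - 2)*(d - 1)*(d + 1)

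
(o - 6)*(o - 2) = o^2 - 8*o + 12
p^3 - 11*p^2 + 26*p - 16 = (p - 8)*(p - 2)*(p - 1)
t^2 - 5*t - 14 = (t - 7)*(t + 2)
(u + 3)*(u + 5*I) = u^2 + 3*u + 5*I*u + 15*I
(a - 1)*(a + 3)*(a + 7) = a^3 + 9*a^2 + 11*a - 21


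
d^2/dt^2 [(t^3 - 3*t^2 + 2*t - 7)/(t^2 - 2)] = 2*(4*t^3 - 39*t^2 + 24*t - 26)/(t^6 - 6*t^4 + 12*t^2 - 8)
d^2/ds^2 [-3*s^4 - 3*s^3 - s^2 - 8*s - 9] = -36*s^2 - 18*s - 2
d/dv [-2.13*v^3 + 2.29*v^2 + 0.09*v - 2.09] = -6.39*v^2 + 4.58*v + 0.09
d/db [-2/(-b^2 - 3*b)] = 2*(-2*b - 3)/(b^2*(b + 3)^2)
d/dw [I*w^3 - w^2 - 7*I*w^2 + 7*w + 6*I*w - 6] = 3*I*w^2 - 2*w - 14*I*w + 7 + 6*I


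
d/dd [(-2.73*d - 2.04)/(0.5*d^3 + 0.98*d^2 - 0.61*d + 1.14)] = (2.73*d^3 + 5.7354*d^2 + 3.9984*d - 4.3566)/(0.25*d^6 + 0.98*d^5 + 0.3504*d^4 - 0.0556000000000001*d^3 + 2.6065*d^2 - 1.3908*d + 1.2996)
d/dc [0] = 0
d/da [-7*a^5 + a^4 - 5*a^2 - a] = -35*a^4 + 4*a^3 - 10*a - 1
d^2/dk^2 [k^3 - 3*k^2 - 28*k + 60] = 6*k - 6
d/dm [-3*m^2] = -6*m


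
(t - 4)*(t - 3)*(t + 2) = t^3 - 5*t^2 - 2*t + 24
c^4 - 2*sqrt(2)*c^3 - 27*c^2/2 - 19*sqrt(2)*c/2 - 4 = (c - 4*sqrt(2))*(c + sqrt(2)/2)^2*(c + sqrt(2))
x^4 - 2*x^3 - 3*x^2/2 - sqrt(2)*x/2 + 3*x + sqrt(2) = (x - 2)*(x - sqrt(2))*(x + sqrt(2)/2)^2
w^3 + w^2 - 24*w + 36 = (w - 3)*(w - 2)*(w + 6)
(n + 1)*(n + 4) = n^2 + 5*n + 4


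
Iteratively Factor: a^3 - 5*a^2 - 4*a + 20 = (a - 2)*(a^2 - 3*a - 10) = (a - 5)*(a - 2)*(a + 2)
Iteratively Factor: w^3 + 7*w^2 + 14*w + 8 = (w + 4)*(w^2 + 3*w + 2) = (w + 1)*(w + 4)*(w + 2)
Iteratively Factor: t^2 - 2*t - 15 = (t + 3)*(t - 5)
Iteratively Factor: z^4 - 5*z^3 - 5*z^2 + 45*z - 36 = (z - 1)*(z^3 - 4*z^2 - 9*z + 36) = (z - 4)*(z - 1)*(z^2 - 9) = (z - 4)*(z - 3)*(z - 1)*(z + 3)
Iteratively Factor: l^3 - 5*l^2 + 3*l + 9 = (l - 3)*(l^2 - 2*l - 3) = (l - 3)^2*(l + 1)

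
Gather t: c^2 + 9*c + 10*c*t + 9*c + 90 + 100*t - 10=c^2 + 18*c + t*(10*c + 100) + 80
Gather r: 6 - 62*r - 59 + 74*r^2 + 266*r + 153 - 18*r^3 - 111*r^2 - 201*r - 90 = -18*r^3 - 37*r^2 + 3*r + 10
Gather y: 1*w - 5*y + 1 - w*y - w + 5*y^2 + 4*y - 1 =5*y^2 + y*(-w - 1)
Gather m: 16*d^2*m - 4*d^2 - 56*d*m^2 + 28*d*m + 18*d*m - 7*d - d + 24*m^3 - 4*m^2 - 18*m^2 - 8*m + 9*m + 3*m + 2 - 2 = -4*d^2 - 8*d + 24*m^3 + m^2*(-56*d - 22) + m*(16*d^2 + 46*d + 4)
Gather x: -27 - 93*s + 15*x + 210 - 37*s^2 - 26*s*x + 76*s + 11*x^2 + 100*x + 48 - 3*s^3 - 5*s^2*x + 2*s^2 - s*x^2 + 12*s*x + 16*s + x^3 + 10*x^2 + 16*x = -3*s^3 - 35*s^2 - s + x^3 + x^2*(21 - s) + x*(-5*s^2 - 14*s + 131) + 231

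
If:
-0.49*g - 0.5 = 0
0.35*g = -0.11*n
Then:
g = -1.02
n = 3.25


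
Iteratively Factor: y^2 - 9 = (y + 3)*(y - 3)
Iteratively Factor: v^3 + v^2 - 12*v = (v - 3)*(v^2 + 4*v) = (v - 3)*(v + 4)*(v)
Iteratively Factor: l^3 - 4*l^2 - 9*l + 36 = (l - 4)*(l^2 - 9) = (l - 4)*(l - 3)*(l + 3)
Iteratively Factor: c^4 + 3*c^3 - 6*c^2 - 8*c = (c)*(c^3 + 3*c^2 - 6*c - 8) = c*(c + 4)*(c^2 - c - 2) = c*(c - 2)*(c + 4)*(c + 1)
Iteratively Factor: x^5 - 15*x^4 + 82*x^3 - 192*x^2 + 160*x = (x)*(x^4 - 15*x^3 + 82*x^2 - 192*x + 160) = x*(x - 5)*(x^3 - 10*x^2 + 32*x - 32) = x*(x - 5)*(x - 4)*(x^2 - 6*x + 8) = x*(x - 5)*(x - 4)^2*(x - 2)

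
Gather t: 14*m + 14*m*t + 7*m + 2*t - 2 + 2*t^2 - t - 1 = 21*m + 2*t^2 + t*(14*m + 1) - 3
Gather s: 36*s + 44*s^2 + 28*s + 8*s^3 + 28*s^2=8*s^3 + 72*s^2 + 64*s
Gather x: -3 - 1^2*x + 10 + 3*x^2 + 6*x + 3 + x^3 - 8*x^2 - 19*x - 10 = x^3 - 5*x^2 - 14*x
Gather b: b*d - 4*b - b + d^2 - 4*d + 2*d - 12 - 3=b*(d - 5) + d^2 - 2*d - 15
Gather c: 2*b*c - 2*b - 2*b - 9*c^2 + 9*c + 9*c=-4*b - 9*c^2 + c*(2*b + 18)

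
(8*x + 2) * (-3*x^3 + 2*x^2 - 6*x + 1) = -24*x^4 + 10*x^3 - 44*x^2 - 4*x + 2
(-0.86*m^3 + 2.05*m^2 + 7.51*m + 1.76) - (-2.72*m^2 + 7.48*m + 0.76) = -0.86*m^3 + 4.77*m^2 + 0.0299999999999994*m + 1.0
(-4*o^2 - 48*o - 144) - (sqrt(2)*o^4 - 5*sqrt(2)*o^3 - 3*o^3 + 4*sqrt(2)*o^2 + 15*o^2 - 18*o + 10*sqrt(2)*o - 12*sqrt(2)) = -sqrt(2)*o^4 + 3*o^3 + 5*sqrt(2)*o^3 - 19*o^2 - 4*sqrt(2)*o^2 - 30*o - 10*sqrt(2)*o - 144 + 12*sqrt(2)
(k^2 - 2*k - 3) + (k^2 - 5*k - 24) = 2*k^2 - 7*k - 27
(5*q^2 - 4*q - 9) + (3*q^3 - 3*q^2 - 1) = 3*q^3 + 2*q^2 - 4*q - 10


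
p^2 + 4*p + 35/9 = (p + 5/3)*(p + 7/3)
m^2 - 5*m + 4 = (m - 4)*(m - 1)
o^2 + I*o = o*(o + I)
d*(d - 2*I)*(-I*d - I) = -I*d^3 - 2*d^2 - I*d^2 - 2*d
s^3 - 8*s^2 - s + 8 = (s - 8)*(s - 1)*(s + 1)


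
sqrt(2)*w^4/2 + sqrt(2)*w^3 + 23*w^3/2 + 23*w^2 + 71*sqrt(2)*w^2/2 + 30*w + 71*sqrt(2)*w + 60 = (w + 2)*(w + 5*sqrt(2))*(w + 6*sqrt(2))*(sqrt(2)*w/2 + 1/2)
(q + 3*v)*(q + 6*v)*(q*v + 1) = q^3*v + 9*q^2*v^2 + q^2 + 18*q*v^3 + 9*q*v + 18*v^2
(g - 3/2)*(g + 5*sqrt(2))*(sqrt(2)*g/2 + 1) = sqrt(2)*g^3/2 - 3*sqrt(2)*g^2/4 + 6*g^2 - 9*g + 5*sqrt(2)*g - 15*sqrt(2)/2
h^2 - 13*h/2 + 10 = (h - 4)*(h - 5/2)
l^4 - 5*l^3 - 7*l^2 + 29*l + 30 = (l - 5)*(l - 3)*(l + 1)*(l + 2)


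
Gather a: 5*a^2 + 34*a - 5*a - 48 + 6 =5*a^2 + 29*a - 42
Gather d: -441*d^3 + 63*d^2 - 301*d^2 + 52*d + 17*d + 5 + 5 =-441*d^3 - 238*d^2 + 69*d + 10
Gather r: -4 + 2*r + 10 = 2*r + 6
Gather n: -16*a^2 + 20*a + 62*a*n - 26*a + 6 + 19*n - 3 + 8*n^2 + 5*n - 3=-16*a^2 - 6*a + 8*n^2 + n*(62*a + 24)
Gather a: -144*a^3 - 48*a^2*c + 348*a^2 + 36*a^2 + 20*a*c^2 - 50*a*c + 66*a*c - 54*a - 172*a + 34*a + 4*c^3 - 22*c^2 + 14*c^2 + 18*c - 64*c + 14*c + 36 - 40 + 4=-144*a^3 + a^2*(384 - 48*c) + a*(20*c^2 + 16*c - 192) + 4*c^3 - 8*c^2 - 32*c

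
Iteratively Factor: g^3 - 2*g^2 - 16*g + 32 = (g - 4)*(g^2 + 2*g - 8) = (g - 4)*(g + 4)*(g - 2)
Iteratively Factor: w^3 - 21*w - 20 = (w - 5)*(w^2 + 5*w + 4) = (w - 5)*(w + 1)*(w + 4)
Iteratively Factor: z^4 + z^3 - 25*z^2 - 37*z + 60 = (z - 1)*(z^3 + 2*z^2 - 23*z - 60) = (z - 1)*(z + 4)*(z^2 - 2*z - 15) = (z - 1)*(z + 3)*(z + 4)*(z - 5)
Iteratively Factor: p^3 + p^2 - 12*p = (p - 3)*(p^2 + 4*p) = (p - 3)*(p + 4)*(p)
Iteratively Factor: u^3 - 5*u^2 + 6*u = (u - 2)*(u^2 - 3*u) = u*(u - 2)*(u - 3)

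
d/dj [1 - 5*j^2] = -10*j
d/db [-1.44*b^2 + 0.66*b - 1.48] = 0.66 - 2.88*b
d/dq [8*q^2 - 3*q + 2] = 16*q - 3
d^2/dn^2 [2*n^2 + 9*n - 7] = 4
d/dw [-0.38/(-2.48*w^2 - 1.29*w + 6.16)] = (-1.8848*w - 0.4902)/(2.48*w^2 + 1.29*w - 6.16)^2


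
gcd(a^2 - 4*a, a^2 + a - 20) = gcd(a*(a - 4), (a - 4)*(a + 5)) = a - 4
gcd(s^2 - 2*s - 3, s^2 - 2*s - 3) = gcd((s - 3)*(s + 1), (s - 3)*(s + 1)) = s^2 - 2*s - 3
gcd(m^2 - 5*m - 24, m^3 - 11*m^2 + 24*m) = m - 8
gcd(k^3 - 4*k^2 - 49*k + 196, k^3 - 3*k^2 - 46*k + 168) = k^2 + 3*k - 28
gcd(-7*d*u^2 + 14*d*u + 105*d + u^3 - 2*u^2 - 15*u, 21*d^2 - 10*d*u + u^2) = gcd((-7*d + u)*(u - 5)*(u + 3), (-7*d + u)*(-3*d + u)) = -7*d + u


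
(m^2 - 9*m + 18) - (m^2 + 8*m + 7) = 11 - 17*m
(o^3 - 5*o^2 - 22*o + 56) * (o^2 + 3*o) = o^5 - 2*o^4 - 37*o^3 - 10*o^2 + 168*o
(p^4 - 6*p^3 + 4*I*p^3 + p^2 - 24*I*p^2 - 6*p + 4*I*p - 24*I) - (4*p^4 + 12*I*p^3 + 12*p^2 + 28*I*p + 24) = -3*p^4 - 6*p^3 - 8*I*p^3 - 11*p^2 - 24*I*p^2 - 6*p - 24*I*p - 24 - 24*I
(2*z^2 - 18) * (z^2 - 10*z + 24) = 2*z^4 - 20*z^3 + 30*z^2 + 180*z - 432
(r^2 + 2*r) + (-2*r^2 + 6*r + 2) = -r^2 + 8*r + 2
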